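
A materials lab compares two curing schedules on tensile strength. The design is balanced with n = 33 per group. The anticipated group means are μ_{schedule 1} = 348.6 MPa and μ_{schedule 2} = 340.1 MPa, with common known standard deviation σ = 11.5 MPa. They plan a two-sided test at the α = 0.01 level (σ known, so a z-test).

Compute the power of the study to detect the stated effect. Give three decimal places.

Standardized effect: d = |μ_{schedule 1} − μ_{schedule 2}| / σ = |348.6 − 340.1| / 11.5 = 0.7391
Noncentrality parameter: δ = d·√(n/2) = 0.7391 × √(33/2) = 3.0024
Critical value for a two-sided test at α = 0.01: z_{α/2} = 2.576.
Power = Φ(δ − 2.576) + Φ(−δ − 2.576) = Φ(0.427) + Φ(-5.578) = 0.6651 + 0.0000 = 0.6651.

Power ≈ 0.665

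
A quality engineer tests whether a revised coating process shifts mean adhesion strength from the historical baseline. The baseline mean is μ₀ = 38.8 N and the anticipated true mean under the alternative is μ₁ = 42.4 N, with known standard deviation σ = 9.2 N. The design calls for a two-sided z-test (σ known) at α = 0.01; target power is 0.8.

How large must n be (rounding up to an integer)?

Standardized effect: d = |μ₁ − μ₀| / σ = |42.4 − 38.8| / 9.2 = 0.3913
Set Φ(δ − 2.576) = 0.8; then δ − 2.576 = Φ⁻¹(0.8) = 0.842, giving δ = 3.417.
(The Φ(−δ − z_{α/2}) term is vanishingly small for δ > 0 and is dropped in the standard sample-size formula.)
δ = d·√n ⇒ n = (δ/d)² = (3.417 / 0.3913)² = 76.27.
Round up to the next whole unit.

n = 77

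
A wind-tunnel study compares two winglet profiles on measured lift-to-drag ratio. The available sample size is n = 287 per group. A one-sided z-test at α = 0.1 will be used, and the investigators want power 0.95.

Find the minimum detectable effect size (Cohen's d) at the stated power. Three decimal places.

d ≈ 0.244

Need Φ(δ − 1.282) = 0.95, so δ = 1.282 + 1.645 = 2.926.
δ = d·√(n/2) ⇒ d = δ/√(n/2) = 2.926/√(287/2) = 0.2443.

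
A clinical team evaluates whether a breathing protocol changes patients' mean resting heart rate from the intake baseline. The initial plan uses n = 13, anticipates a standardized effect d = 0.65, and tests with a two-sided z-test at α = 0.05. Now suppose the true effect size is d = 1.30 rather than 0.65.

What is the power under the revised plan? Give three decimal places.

Power ≈ 0.997

With d = 1.30: δ = d·√n = 1.30 × √13 = 4.6872. Critical value z_{0.025} = 1.960.
Revised power = Φ(δ − 1.960) + Φ(−δ − 1.960) = Φ(2.727) + Φ(-6.647) = 0.9968 + 0.0000 = 0.9968.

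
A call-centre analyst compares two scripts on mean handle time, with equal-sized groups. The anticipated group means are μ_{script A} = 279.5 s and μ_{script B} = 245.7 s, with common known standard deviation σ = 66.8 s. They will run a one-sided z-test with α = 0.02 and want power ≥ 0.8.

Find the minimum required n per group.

n = 66 per group

Standardized effect: d = |μ_{script A} − μ_{script B}| / σ = |279.5 − 245.7| / 66.8 = 0.5060
For power 0.8 need Φ(δ − z_{0.02}) = 0.8, so δ = z_{0.02} + z_{0.20} = 2.054 + 0.842 = 2.895.
δ = d·√(n/2) ⇒ n = 2(δ/d)² = 2 × (2.895 / 0.5060)² = 65.49.
Round up to the next whole unit.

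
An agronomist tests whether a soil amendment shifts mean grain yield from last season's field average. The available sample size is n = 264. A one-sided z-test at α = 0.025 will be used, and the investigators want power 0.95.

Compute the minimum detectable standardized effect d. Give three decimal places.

d ≈ 0.222

Required noncentrality: δ = z_{0.025} + z_{0.05} = 1.960 + 1.645 = 3.605.
δ = d·√n ⇒ d = δ/√n = 3.605/√264 = 0.2219.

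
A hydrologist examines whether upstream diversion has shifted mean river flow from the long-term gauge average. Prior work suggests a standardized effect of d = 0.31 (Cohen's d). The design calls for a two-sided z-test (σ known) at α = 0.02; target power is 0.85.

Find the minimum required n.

For power 0.85 need Φ(δ − z_{0.01}) = 0.85, so δ = z_{0.01} + z_{0.15} = 2.326 + 1.036 = 3.363.
(The Φ(−δ − z_{α/2}) term is vanishingly small for δ > 0 and is dropped in the standard sample-size formula.)
δ = d·√n ⇒ n = (δ/d)² = (3.363 / 0.31)² = 117.67.
Rounding up, n = 118.

n = 118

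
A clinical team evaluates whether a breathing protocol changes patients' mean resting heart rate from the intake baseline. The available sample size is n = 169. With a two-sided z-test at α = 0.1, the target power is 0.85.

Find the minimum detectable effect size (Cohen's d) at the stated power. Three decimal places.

Required noncentrality: δ = z_{0.05} + z_{0.15} = 1.645 + 1.036 = 2.681.
(Lower-tail contribution to power is negligible for δ > 0.)
δ = d·√n ⇒ d = δ/√n = 2.681/√169 = 0.2063.

d ≈ 0.206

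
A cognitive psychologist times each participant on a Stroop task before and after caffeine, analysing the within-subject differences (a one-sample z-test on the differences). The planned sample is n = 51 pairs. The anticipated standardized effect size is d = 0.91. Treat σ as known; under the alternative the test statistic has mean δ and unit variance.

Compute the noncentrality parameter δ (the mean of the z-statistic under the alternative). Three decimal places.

δ ≈ 6.499

The noncentrality parameter scales effect size by the design's sample-size factor: δ = d·√n = 0.91 × √51 = 6.4987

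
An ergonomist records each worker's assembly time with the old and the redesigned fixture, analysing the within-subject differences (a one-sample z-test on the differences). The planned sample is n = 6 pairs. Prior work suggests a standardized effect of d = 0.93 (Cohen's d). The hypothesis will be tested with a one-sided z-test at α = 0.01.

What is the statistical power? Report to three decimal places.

Noncentrality parameter: δ = d·√n = 0.93 × √6 = 2.2780
One-sided α = 0.01 → critical value z_{0.01} = 2.326.
Power = Φ(δ − 2.326) = Φ(-0.048) = 0.4807.

Power ≈ 0.481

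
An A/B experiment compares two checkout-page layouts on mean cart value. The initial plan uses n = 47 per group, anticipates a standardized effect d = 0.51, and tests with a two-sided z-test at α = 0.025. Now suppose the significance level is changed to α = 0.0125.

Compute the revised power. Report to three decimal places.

δ = d·√(n/2) = 0.51 × √(47/2) = 2.4723 (unchanged). New critical value: z_{0.0063} = 2.498.
Revised power = Φ(δ − 2.498) + Φ(−δ − 2.498) = Φ(-0.025) + Φ(-4.970) = 0.4899 + 0.0000 = 0.4899.

Power ≈ 0.490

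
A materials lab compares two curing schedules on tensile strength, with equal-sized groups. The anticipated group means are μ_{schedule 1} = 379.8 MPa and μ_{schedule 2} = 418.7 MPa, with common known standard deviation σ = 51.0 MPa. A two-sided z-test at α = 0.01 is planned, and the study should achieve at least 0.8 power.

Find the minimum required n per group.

Standardized effect: d = |μ_{schedule 1} − μ_{schedule 2}| / σ = |379.8 − 418.7| / 51.0 = 0.7627
For power 0.8 need Φ(δ − z_{0.005}) = 0.8, so δ = z_{0.005} + z_{0.20} = 2.576 + 0.842 = 3.417.
(For δ > 0 the lower-tail rejection region contributes negligibly to power, so the one-term inversion is standard.)
δ = d·√(n/2) ⇒ n = 2(δ/d)² = 2 × (3.417 / 0.7627)² = 40.15.
Rounding up, n = 41 per group.

n = 41 per group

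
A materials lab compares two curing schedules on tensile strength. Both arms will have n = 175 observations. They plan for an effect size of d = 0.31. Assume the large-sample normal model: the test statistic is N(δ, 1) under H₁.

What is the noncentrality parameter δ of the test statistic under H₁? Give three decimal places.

δ ≈ 2.900

The noncentrality parameter scales effect size by the design's sample-size factor: δ = d·√(n/2) = 0.31 × √(175/2) = 2.8998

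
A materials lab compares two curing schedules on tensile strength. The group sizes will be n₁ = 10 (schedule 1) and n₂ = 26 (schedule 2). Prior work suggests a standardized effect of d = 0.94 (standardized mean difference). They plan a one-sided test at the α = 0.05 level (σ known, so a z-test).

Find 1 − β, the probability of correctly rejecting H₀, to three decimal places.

Power ≈ 0.811

Noncentrality parameter: δ = d / √(1/n₁ + 1/n₂) = 0.94 / √(1/10 + 1/26) = 2.5262
Critical value for a one-sided test at α = 0.05: z_α = 1.645.
Power = Φ(δ − 1.645) = Φ(0.881) = 0.8109.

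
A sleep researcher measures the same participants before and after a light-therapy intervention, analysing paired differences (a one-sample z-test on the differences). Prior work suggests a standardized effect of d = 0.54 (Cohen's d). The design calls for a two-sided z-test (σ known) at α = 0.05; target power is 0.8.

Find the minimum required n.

n = 27

For power 0.8 need Φ(δ − z_{0.025}) = 0.8, so δ = z_{0.025} + z_{0.20} = 1.960 + 0.842 = 2.802.
(Ignoring the negligible lower-tail rejection probability gives the usual closed-form inversion.)
δ = d·√n ⇒ n = (δ/d)² = (2.802 / 0.54)² = 26.92.
Rounding up, n = 27.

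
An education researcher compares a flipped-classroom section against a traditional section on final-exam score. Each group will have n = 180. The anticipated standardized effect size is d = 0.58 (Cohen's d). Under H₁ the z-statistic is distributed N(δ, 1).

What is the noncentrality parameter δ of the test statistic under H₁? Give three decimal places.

δ ≈ 5.502

δ = d·√(n/2) = 0.58 × √(180/2) = 5.5024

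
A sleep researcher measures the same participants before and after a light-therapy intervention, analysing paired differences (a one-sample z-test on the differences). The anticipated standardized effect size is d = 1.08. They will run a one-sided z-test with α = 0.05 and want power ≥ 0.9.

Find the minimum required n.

n = 8

For power 0.9 need Φ(δ − z_{0.05}) = 0.9, so δ = z_{0.05} + z_{0.10} = 1.645 + 1.282 = 2.926.
δ = d·√n ⇒ n = (δ/d)² = (2.926 / 1.08)² = 7.34.
Rounding up, n = 8.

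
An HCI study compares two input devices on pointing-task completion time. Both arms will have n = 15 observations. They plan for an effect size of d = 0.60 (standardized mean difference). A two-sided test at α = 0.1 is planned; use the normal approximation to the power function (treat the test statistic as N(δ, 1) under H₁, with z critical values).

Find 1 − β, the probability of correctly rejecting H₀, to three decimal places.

Noncentrality parameter: δ = d·√(n/2) = 0.60 × √(15/2) = 1.6432
Two-sided α = 0.1 → critical value z_{0.05} = 1.645.
Power = Φ(δ − 1.645) + Φ(−δ − 1.645) = Φ(-0.002) + Φ(-3.288) = 0.4993 + 0.0005 = 0.4998.

Power ≈ 0.500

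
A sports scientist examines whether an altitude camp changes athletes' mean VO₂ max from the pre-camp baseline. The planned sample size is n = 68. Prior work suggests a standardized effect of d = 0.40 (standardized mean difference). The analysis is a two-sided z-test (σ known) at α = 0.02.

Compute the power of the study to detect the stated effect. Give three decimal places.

Noncentrality parameter: δ = d·√n = 0.40 × √68 = 3.2985
Critical value for a two-sided test at α = 0.02: z_{α/2} = 2.326.
Power = Φ(δ − 2.326) + Φ(−δ − 2.326) = Φ(0.972) + Φ(-5.625) = 0.8345 + 0.0000 = 0.8345.

Power ≈ 0.835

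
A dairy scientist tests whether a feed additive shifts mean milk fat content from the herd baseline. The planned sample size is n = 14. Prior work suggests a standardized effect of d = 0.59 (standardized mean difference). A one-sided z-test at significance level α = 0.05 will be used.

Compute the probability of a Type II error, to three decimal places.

Noncentrality parameter: δ = d·√n = 0.59 × √14 = 2.2076
One-sided α = 0.05 → critical value z_{0.05} = 1.645.
Power = Φ(δ − 1.645) = Φ(0.563) = 0.7132.
Type II error: β = 1 − power = 1 − 0.7132 = 0.2868.

β ≈ 0.287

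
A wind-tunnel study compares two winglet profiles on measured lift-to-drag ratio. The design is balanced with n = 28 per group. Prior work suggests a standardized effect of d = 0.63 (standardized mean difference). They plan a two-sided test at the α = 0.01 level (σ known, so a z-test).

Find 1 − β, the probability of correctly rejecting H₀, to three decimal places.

Power ≈ 0.413

Noncentrality parameter: δ = d·√(n/2) = 0.63 × √(28/2) = 2.3572
Critical value for a two-sided test at α = 0.01: z_{α/2} = 2.576.
Power = Φ(δ − 2.576) + Φ(−δ − 2.576) = Φ(-0.219) + Φ(-4.933) = 0.4135 + 0.0000 = 0.4135.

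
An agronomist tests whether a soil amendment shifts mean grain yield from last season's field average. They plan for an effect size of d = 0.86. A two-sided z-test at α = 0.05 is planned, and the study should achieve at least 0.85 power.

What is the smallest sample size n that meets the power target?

n = 13

Set Φ(δ − 1.960) = 0.85; then δ − 1.960 = Φ⁻¹(0.85) = 1.036, giving δ = 2.996.
(The Φ(−δ − z_{α/2}) term is vanishingly small for δ > 0 and is dropped in the standard sample-size formula.)
δ = d·√n ⇒ n = (δ/d)² = (2.996 / 0.86)² = 12.14.
Round up to the next whole unit.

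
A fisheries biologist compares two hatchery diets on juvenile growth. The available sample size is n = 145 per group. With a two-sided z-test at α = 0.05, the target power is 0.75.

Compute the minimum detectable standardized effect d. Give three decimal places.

d ≈ 0.309

Required noncentrality: δ = z_{0.025} + z_{0.25} = 1.960 + 0.674 = 2.634.
(The second rejection-region term Φ(−δ − z_{α/2}) is negligible and dropped.)
δ = d·√(n/2) ⇒ d = δ/√(n/2) = 2.634/√(145/2) = 0.3094.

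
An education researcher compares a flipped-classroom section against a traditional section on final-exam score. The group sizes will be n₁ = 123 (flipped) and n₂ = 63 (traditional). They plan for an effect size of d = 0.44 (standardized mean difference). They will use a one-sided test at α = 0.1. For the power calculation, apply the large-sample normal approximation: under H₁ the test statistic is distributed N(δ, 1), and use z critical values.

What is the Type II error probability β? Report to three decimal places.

Noncentrality parameter: δ = d / √(1/n₁ + 1/n₂) = 0.44 / √(1/123 + 1/63) = 2.8400
Critical value for a one-sided test at α = 0.1: z_α = 1.282.
Power = Φ(δ − 1.282) = Φ(1.558) = 0.9404.
Type II error: β = 1 − power = 1 − 0.9404 = 0.0596.

β ≈ 0.060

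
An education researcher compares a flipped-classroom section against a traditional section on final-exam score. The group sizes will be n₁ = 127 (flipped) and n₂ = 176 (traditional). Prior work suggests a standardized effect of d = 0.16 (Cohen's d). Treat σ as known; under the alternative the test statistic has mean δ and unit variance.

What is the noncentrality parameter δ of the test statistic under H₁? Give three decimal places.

δ ≈ 1.374

δ = d / √(1/n₁ + 1/n₂) = 0.16 / √(1/127 + 1/176) = 1.3742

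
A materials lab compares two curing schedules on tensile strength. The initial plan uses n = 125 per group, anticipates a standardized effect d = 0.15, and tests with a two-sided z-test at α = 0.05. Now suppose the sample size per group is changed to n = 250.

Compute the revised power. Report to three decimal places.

Power ≈ 0.389

With n = 250 per group: δ = d·√(n/2) = 0.15 × √(250/2) = 1.6771. Critical value z_{0.025} = 1.960.
Revised power = Φ(δ − 1.960) + Φ(−δ − 1.960) = Φ(-0.283) + Φ(-3.637) = 0.3886 + 0.0001 = 0.3888.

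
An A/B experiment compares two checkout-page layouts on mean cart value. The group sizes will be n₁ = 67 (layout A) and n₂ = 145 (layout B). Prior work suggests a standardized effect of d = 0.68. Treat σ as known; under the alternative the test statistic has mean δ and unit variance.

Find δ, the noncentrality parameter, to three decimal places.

δ = d / √(1/n₁ + 1/n₂) = 0.68 / √(1/67 + 1/145) = 4.6032

δ ≈ 4.603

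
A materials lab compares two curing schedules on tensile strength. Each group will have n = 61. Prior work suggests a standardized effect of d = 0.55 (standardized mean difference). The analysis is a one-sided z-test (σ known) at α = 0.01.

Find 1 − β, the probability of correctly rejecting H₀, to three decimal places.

Noncentrality parameter: δ = d·√(n/2) = 0.55 × √(61/2) = 3.0375
One-sided α = 0.01 → critical value z_{0.01} = 2.326.
Power = Φ(δ − 2.326) = Φ(0.711) = 0.7615.

Power ≈ 0.761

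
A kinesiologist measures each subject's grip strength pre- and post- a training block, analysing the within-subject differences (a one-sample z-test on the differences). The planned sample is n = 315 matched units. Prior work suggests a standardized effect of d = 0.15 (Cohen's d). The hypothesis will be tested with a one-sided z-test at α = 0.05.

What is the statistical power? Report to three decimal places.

Power ≈ 0.846

Noncentrality parameter: δ = d·√n = 0.15 × √315 = 2.6622
One-sided α = 0.05 → critical value z_{0.05} = 1.645.
Power = P(Z > 1.645 − δ) = Φ(1.017) = 0.8455.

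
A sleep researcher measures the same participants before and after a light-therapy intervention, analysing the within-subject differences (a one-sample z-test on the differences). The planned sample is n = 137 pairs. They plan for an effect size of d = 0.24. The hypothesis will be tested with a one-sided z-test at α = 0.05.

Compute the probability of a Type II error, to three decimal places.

Noncentrality parameter: δ = d·√n = 0.24 × √137 = 2.8091
Critical value for a one-sided test at α = 0.05: z_α = 1.645.
Power = P(Z > 1.645 − δ) = Φ(1.164) = 0.8778.
Type II error: β = 1 − power = 1 − 0.8778 = 0.1222.

β ≈ 0.122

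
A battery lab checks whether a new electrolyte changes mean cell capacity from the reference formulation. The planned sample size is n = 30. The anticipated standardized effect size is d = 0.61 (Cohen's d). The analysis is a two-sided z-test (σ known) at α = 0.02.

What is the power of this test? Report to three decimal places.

Power ≈ 0.845

Noncentrality parameter: δ = d·√n = 0.61 × √30 = 3.3411
Critical value for a two-sided test at α = 0.02: z_{α/2} = 2.326.
Power = Φ(δ − 2.326) + Φ(−δ − 2.326) = Φ(1.015) + Φ(-5.667) = 0.8449 + 0.0000 = 0.8449.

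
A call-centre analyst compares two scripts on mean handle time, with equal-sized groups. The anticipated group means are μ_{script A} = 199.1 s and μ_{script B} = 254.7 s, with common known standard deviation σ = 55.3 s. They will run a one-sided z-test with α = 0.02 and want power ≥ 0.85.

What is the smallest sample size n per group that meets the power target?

Standardized effect: d = |μ_{script A} − μ_{script B}| / σ = |199.1 − 254.7| / 55.3 = 1.0054
For power 0.85 need Φ(δ − z_{0.02}) = 0.85, so δ = z_{0.02} + z_{0.15} = 2.054 + 1.036 = 3.090.
δ = d·√(n/2) ⇒ n = 2(δ/d)² = 2 × (3.090 / 1.0054)² = 18.89.
Round up to the next whole unit.

n = 19 per group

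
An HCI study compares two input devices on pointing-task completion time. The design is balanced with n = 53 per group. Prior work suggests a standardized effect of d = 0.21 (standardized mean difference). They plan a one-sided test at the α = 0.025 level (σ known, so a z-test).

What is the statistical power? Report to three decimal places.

Noncentrality parameter: δ = d·√(n/2) = 0.21 × √(53/2) = 1.0810
Critical value for a one-sided test at α = 0.025: z_α = 1.960.
Power = Φ(δ − 1.960) = Φ(-0.879) = 0.1897.

Power ≈ 0.190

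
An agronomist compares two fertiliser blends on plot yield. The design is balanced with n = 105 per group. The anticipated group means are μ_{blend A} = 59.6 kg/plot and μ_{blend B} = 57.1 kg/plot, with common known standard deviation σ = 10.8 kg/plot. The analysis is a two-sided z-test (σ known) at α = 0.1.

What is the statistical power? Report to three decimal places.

Power ≈ 0.513

Standardized effect: d = |μ_{blend A} − μ_{blend B}| / σ = |59.6 − 57.1| / 10.8 = 0.2315
Noncentrality parameter: δ = d·√(n/2) = 0.2315 × √(105/2) = 1.6772
Critical value for a two-sided test at α = 0.1: z_{α/2} = 1.645.
Power = Φ(δ − 1.645) + Φ(−δ − 1.645) = Φ(0.032) + Φ(-3.322) = 0.5129 + 0.0004 = 0.5134.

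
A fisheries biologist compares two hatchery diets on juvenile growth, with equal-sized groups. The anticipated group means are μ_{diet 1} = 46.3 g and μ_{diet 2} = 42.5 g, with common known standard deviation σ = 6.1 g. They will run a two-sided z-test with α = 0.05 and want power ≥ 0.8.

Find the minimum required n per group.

Standardized effect: d = |μ_{diet 1} − μ_{diet 2}| / σ = |46.3 − 42.5| / 6.1 = 0.6230
Set Φ(δ − 1.960) = 0.8; then δ − 1.960 = Φ⁻¹(0.8) = 0.842, giving δ = 2.802.
(Ignoring the negligible lower-tail rejection probability gives the usual closed-form inversion.)
δ = d·√(n/2) ⇒ n = 2(δ/d)² = 2 × (2.802 / 0.6230)² = 40.45.
Rounding up, n = 41 per group.

n = 41 per group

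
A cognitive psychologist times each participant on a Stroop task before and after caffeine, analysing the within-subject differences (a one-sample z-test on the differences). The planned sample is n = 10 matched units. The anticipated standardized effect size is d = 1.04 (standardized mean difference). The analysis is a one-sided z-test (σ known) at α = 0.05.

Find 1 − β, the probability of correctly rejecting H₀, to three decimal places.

Power ≈ 0.950

Noncentrality parameter: δ = d·√n = 1.04 × √10 = 3.2888
One-sided α = 0.05 → critical value z_{0.05} = 1.645.
Power = P(Z > 1.645 − δ) = Φ(1.644) = 0.9499.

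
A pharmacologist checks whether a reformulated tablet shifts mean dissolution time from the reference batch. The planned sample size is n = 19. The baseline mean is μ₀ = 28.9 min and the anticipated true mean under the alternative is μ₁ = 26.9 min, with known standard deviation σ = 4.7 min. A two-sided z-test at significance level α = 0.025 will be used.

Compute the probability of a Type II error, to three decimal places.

β ≈ 0.650

Standardized effect: d = |μ₁ − μ₀| / σ = |26.9 − 28.9| / 4.7 = 0.4255
Noncentrality parameter: δ = d·√n = 0.4255 × √19 = 1.8549
Critical value for a two-sided test at α = 0.025: z_{α/2} = 2.241.
Power = Φ(δ − 2.241) + Φ(−δ − 2.241) = Φ(-0.387) + Φ(-4.096) = 0.3495 + 0.0000 = 0.3496.
Type II error: β = 1 − power = 1 − 0.3496 = 0.6504.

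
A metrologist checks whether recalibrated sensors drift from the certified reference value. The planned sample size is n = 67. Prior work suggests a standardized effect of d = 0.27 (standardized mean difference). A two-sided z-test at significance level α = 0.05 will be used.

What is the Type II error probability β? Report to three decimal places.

β ≈ 0.401

Noncentrality parameter: δ = d·√n = 0.27 × √67 = 2.2100
Critical value for a two-sided test at α = 0.05: z_{α/2} = 1.960.
Power = Φ(δ − 1.960) + Φ(−δ − 1.960) = Φ(0.250) + Φ(-4.170) = 0.5987 + 0.0000 = 0.5988.
Type II error: β = 1 − power = 1 − 0.5988 = 0.4012.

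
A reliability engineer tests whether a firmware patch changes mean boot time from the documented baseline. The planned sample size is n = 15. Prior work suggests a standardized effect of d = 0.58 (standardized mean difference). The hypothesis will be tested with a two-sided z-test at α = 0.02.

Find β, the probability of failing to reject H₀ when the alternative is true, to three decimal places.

β ≈ 0.532

Noncentrality parameter: δ = d·√n = 0.58 × √15 = 2.2463
Critical value for a two-sided test at α = 0.02: z_{α/2} = 2.326.
Power = Φ(δ − 2.326) + Φ(−δ − 2.326) = Φ(-0.080) + Φ(-4.573) = 0.4681 + 0.0000 = 0.4681.
Type II error: β = 1 − power = 1 − 0.4681 = 0.5319.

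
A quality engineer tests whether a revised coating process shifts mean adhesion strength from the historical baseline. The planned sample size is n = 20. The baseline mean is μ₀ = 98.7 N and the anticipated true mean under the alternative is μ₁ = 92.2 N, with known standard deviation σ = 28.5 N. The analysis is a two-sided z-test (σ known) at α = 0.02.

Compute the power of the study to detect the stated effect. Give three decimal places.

Standardized effect: d = |μ₁ − μ₀| / σ = |92.2 − 98.7| / 28.5 = 0.2281
Noncentrality parameter: δ = d·√n = 0.2281 × √20 = 1.0200
Critical value for a two-sided test at α = 0.02: z_{α/2} = 2.326.
Power = Φ(δ − 2.326) + Φ(−δ − 2.326) = Φ(-1.306) + Φ(-3.346) = 0.0957 + 0.0004 = 0.0961.

Power ≈ 0.096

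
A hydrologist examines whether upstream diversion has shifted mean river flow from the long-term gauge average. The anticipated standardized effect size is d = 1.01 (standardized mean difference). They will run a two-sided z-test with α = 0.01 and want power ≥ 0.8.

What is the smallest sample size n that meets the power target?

n = 12

For power 0.8 need Φ(δ − z_{0.005}) = 0.8, so δ = z_{0.005} + z_{0.20} = 2.576 + 0.842 = 3.417.
(The Φ(−δ − z_{α/2}) term is vanishingly small for δ > 0 and is dropped in the standard sample-size formula.)
δ = d·√n ⇒ n = (δ/d)² = (3.417 / 1.01)² = 11.45.
Rounding up, n = 12.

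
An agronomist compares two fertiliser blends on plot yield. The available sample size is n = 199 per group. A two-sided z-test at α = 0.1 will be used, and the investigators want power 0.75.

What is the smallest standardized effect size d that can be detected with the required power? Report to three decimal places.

d ≈ 0.233

Need Φ(δ − 1.645) = 0.75, so δ = 1.645 + 0.674 = 2.319.
(The second rejection-region term Φ(−δ − z_{α/2}) is negligible and dropped.)
δ = d·√(n/2) ⇒ d = δ/√(n/2) = 2.319/√(199/2) = 0.2325.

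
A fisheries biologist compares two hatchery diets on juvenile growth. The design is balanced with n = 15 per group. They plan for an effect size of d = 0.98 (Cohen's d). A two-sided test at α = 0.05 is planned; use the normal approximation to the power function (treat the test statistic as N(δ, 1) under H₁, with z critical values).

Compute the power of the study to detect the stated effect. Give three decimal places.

Noncentrality parameter: δ = d·√(n/2) = 0.98 × √(15/2) = 2.6838
Two-sided α = 0.05 → critical value z_{0.025} = 1.960.
Power = Φ(δ − 1.960) + Φ(−δ − 1.960) = Φ(0.724) + Φ(-4.644) = 0.7654 + 0.0000 = 0.7654.

Power ≈ 0.765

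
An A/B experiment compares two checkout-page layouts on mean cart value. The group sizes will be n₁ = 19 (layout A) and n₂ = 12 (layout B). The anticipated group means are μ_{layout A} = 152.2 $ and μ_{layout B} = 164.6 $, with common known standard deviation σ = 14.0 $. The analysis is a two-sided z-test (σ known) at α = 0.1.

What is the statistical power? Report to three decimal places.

Standardized effect: d = |μ_{layout A} − μ_{layout B}| / σ = |152.2 − 164.6| / 14.0 = 0.8857
Noncentrality parameter: δ = d / √(1/n₁ + 1/n₂) = 0.8857 / √(1/19 + 1/12) = 2.4020
Critical value for a two-sided test at α = 0.1: z_{α/2} = 1.645.
Power = Φ(δ − 1.645) + Φ(−δ − 1.645) = Φ(0.757) + Φ(-4.047) = 0.7755 + 0.0000 = 0.7756.

Power ≈ 0.776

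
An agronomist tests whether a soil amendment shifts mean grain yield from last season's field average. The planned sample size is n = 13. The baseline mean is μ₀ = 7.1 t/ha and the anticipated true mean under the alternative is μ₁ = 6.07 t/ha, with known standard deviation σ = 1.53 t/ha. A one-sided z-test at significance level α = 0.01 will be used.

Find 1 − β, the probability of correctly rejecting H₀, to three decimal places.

Standardized effect: d = |μ₁ − μ₀| / σ = |6.07 − 7.1| / 1.53 = 0.6732
Noncentrality parameter: δ = d·√n = 0.6732 × √13 = 2.4273
One-sided α = 0.01 → critical value z_{0.01} = 2.326.
Power = Φ(δ − 2.326) = Φ(0.101) = 0.5402.

Power ≈ 0.540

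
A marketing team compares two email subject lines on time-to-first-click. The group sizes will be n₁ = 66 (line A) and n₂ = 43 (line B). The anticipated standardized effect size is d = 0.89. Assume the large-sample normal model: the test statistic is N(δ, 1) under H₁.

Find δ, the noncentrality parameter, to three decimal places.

δ = d / √(1/n₁ + 1/n₂) = 0.89 / √(1/66 + 1/43) = 4.5413

δ ≈ 4.541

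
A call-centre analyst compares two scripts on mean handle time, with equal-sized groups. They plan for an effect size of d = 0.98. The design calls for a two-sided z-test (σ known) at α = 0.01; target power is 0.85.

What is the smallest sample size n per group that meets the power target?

n = 28 per group

For power 0.85 need Φ(δ − z_{0.005}) = 0.85, so δ = z_{0.005} + z_{0.15} = 2.576 + 1.036 = 3.612.
(The Φ(−δ − z_{α/2}) term is vanishingly small for δ > 0 and is dropped in the standard sample-size formula.)
δ = d·√(n/2) ⇒ n = 2(δ/d)² = 2 × (3.612 / 0.98)² = 27.17.
Round up to the next whole unit.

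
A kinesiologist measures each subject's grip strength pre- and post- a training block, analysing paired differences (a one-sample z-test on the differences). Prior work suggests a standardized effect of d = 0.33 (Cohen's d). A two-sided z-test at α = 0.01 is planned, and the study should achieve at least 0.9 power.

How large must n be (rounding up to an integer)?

n = 137

For power 0.9 need Φ(δ − z_{0.005}) = 0.9, so δ = z_{0.005} + z_{0.10} = 2.576 + 1.282 = 3.857.
(The Φ(−δ − z_{α/2}) term is vanishingly small for δ > 0 and is dropped in the standard sample-size formula.)
δ = d·√n ⇒ n = (δ/d)² = (3.857 / 0.33)² = 136.63.
Rounding up, n = 137.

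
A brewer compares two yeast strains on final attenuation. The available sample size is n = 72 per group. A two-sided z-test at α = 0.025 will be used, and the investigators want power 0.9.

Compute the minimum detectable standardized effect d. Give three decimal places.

Need Φ(δ − 2.241) = 0.9, so δ = 2.241 + 1.282 = 3.523.
(Lower-tail contribution to power is negligible for δ > 0.)
δ = d·√(n/2) ⇒ d = δ/√(n/2) = 3.523/√(72/2) = 0.5872.

d ≈ 0.587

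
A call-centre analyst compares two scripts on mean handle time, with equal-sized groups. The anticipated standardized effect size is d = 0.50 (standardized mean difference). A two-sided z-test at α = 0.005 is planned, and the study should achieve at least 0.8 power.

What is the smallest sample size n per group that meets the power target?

n = 107 per group

Set Φ(δ − 2.807) = 0.8; then δ − 2.807 = Φ⁻¹(0.8) = 0.842, giving δ = 3.649.
(Ignoring the negligible lower-tail rejection probability gives the usual closed-form inversion.)
δ = d·√(n/2) ⇒ n = 2(δ/d)² = 2 × (3.649 / 0.50)² = 106.50.
Round up to the next whole unit.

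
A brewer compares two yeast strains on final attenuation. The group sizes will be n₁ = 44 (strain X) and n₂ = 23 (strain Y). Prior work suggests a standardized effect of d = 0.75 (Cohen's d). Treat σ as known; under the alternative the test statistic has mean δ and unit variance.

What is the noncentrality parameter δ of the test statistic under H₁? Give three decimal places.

δ ≈ 2.915

δ = d / √(1/n₁ + 1/n₂) = 0.75 / √(1/44 + 1/23) = 2.9148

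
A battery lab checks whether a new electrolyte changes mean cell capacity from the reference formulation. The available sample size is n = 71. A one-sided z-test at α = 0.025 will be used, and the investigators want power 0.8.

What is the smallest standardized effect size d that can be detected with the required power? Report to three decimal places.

d ≈ 0.332

Need Φ(δ − 1.960) = 0.8, so δ = 1.960 + 0.842 = 2.802.
δ = d·√n ⇒ d = δ/√n = 2.802/√71 = 0.3325.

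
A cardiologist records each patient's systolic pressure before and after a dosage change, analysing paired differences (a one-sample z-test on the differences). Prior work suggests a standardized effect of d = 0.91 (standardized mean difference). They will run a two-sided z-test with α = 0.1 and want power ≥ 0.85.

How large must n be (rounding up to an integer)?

n = 9

Set Φ(δ − 1.645) = 0.85; then δ − 1.645 = Φ⁻¹(0.85) = 1.036, giving δ = 2.681.
(The Φ(−δ − z_{α/2}) term is vanishingly small for δ > 0 and is dropped in the standard sample-size formula.)
δ = d·√n ⇒ n = (δ/d)² = (2.681 / 0.91)² = 8.68.
Round up to the next whole unit.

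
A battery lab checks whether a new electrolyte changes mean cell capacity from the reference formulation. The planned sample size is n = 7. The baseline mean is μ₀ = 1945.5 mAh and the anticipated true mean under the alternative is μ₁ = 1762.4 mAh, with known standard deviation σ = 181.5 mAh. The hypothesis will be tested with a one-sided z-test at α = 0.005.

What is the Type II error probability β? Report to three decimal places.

β ≈ 0.463

Standardized effect: d = |μ₁ − μ₀| / σ = |1762.4 − 1945.5| / 181.5 = 1.0088
Noncentrality parameter: δ = d·√n = 1.0088 × √7 = 2.6691
One-sided α = 0.005 → critical value z_{0.005} = 2.576.
Power = Φ(δ − 2.576) = Φ(0.093) = 0.5371.
Type II error: β = 1 − power = 1 − 0.5371 = 0.4629.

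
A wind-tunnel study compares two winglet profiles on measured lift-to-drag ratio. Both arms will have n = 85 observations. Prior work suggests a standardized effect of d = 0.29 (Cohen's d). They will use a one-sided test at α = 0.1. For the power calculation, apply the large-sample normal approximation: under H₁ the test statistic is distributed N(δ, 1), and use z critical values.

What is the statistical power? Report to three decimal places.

Noncentrality parameter: δ = d·√(n/2) = 0.29 × √(85/2) = 1.8906
One-sided α = 0.1 → critical value z_{0.1} = 1.282.
Power = Φ(δ − 1.282) = Φ(0.609) = 0.7287.

Power ≈ 0.729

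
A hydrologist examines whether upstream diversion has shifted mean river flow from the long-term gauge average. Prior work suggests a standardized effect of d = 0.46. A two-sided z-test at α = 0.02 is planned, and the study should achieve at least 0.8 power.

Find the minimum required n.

Set Φ(δ − 2.326) = 0.8; then δ − 2.326 = Φ⁻¹(0.8) = 0.842, giving δ = 3.168.
(For δ > 0 the lower-tail rejection region contributes negligibly to power, so the one-term inversion is standard.)
δ = d·√n ⇒ n = (δ/d)² = (3.168 / 0.46)² = 47.43.
Rounding up, n = 48.

n = 48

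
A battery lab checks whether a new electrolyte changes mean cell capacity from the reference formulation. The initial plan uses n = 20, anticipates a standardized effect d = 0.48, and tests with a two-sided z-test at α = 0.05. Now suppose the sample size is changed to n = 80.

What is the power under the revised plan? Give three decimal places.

With n = 80: δ = d·√n = 0.48 × √80 = 4.2933. Critical value z_{0.025} = 1.960.
Revised power = Φ(δ − 1.960) + Φ(−δ − 1.960) = Φ(2.333) + Φ(-6.253) = 0.9902 + 0.0000 = 0.9902.

Power ≈ 0.990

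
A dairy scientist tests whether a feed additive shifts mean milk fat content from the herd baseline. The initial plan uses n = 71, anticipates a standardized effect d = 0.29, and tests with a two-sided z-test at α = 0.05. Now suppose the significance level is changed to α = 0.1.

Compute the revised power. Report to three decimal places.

Power ≈ 0.788

δ = d·√n = 0.29 × √71 = 2.4436 (unchanged). New critical value: z_{0.05} = 1.645.
Revised power = Φ(δ − 1.645) + Φ(−δ − 1.645) = Φ(0.799) + Φ(-4.088) = 0.7878 + 0.0000 = 0.7878.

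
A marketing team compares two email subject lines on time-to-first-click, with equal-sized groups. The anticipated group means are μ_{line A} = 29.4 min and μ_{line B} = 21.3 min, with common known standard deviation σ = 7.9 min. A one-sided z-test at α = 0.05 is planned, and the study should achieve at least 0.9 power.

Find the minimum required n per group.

n = 17 per group

Standardized effect: d = |μ_{line A} − μ_{line B}| / σ = |29.4 − 21.3| / 7.9 = 1.0253
Set Φ(δ − 1.645) = 0.9; then δ − 1.645 = Φ⁻¹(0.9) = 1.282, giving δ = 2.926.
δ = d·√(n/2) ⇒ n = 2(δ/d)² = 2 × (2.926 / 1.0253)² = 16.29.
Round up to the next whole unit.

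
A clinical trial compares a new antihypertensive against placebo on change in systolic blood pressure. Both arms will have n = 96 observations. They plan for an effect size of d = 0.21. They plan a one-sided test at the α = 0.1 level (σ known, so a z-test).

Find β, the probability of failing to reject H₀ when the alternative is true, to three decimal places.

Noncentrality parameter: λ = d·√(n/2) = 0.21 × √(96/2) = 1.4549
Critical value for a one-sided test at α = 0.1: z_α = 1.282.
Power = P(Z > 1.282 − λ) = Φ(0.173) = 0.5688.
Type II error: β = 1 − power = 1 − 0.5688 = 0.4312.

β ≈ 0.431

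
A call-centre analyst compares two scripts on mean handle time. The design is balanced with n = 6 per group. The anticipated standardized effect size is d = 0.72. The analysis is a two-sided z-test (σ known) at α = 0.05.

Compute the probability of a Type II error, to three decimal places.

β ≈ 0.761

Noncentrality parameter: δ = d·√(n/2) = 0.72 × √(6/2) = 1.2471
Two-sided α = 0.05 → critical value z_{0.025} = 1.960.
Power = Φ(δ − 1.960) + Φ(−δ − 1.960) = Φ(-0.713) + Φ(-3.207) = 0.2380 + 0.0007 = 0.2386.
Type II error: β = 1 − power = 1 − 0.2386 = 0.7614.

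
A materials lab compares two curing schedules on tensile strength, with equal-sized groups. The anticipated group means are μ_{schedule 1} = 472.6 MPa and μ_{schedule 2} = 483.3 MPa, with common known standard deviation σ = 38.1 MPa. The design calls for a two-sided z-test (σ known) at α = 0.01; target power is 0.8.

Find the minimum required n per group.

Standardized effect: d = |μ_{schedule 1} − μ_{schedule 2}| / σ = |472.6 − 483.3| / 38.1 = 0.2808
Set Φ(δ − 2.576) = 0.8; then δ − 2.576 = Φ⁻¹(0.8) = 0.842, giving δ = 3.417.
(For δ > 0 the lower-tail rejection region contributes negligibly to power, so the one-term inversion is standard.)
δ = d·√(n/2) ⇒ n = 2(δ/d)² = 2 × (3.417 / 0.2808)² = 296.15.
Rounding up, n = 297 per group.

n = 297 per group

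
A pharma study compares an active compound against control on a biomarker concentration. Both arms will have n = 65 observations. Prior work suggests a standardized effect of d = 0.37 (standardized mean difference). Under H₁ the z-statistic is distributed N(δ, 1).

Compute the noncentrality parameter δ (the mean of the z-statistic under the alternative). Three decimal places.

δ ≈ 2.109

The noncentrality parameter scales effect size by the design's sample-size factor: δ = d·√(n/2) = 0.37 × √(65/2) = 2.1093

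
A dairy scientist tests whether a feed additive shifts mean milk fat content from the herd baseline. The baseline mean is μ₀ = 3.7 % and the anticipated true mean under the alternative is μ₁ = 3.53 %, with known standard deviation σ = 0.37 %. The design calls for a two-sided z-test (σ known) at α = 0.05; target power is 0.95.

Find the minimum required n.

Standardized effect: d = |μ₁ − μ₀| / σ = |3.53 − 3.7| / 0.37 = 0.4595
Set Φ(δ − 1.960) = 0.95; then δ − 1.960 = Φ⁻¹(0.95) = 1.645, giving δ = 3.605.
(The Φ(−δ − z_{α/2}) term is vanishingly small for δ > 0 and is dropped in the standard sample-size formula.)
δ = d·√n ⇒ n = (δ/d)² = (3.605 / 0.4595)² = 61.56.
Rounding up, n = 62.

n = 62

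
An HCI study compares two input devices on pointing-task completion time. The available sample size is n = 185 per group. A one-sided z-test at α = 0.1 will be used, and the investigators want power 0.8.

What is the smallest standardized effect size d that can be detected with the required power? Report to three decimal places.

Required noncentrality: δ = z_{0.1} + z_{0.20} = 1.282 + 0.842 = 2.123.
δ = d·√(n/2) ⇒ d = δ/√(n/2) = 2.123/√(185/2) = 0.2208.

d ≈ 0.221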